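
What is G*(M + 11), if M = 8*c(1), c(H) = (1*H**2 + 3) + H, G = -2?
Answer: -102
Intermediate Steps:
c(H) = 3 + H + H**2 (c(H) = (H**2 + 3) + H = (3 + H**2) + H = 3 + H + H**2)
M = 40 (M = 8*(3 + 1 + 1**2) = 8*(3 + 1 + 1) = 8*5 = 40)
G*(M + 11) = -2*(40 + 11) = -2*51 = -102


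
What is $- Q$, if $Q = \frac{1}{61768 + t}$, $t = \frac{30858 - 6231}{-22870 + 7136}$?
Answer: $- \frac{15734}{971833085} \approx -1.619 \cdot 10^{-5}$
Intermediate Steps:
$t = - \frac{24627}{15734}$ ($t = \frac{24627}{-15734} = 24627 \left(- \frac{1}{15734}\right) = - \frac{24627}{15734} \approx -1.5652$)
$Q = \frac{15734}{971833085}$ ($Q = \frac{1}{61768 - \frac{24627}{15734}} = \frac{1}{\frac{971833085}{15734}} = \frac{15734}{971833085} \approx 1.619 \cdot 10^{-5}$)
$- Q = \left(-1\right) \frac{15734}{971833085} = - \frac{15734}{971833085}$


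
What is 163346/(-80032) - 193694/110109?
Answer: -16743791461/4406121744 ≈ -3.8001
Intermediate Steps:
163346/(-80032) - 193694/110109 = 163346*(-1/80032) - 193694*1/110109 = -81673/40016 - 193694/110109 = -16743791461/4406121744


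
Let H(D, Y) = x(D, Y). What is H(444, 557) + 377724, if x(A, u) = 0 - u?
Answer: 377167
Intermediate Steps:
x(A, u) = -u
H(D, Y) = -Y
H(444, 557) + 377724 = -1*557 + 377724 = -557 + 377724 = 377167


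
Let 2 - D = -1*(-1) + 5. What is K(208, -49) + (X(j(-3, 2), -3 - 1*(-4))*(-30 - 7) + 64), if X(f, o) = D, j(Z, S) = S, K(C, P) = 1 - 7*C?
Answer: -1243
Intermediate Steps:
D = -4 (D = 2 - (-1*(-1) + 5) = 2 - (1 + 5) = 2 - 1*6 = 2 - 6 = -4)
X(f, o) = -4
K(208, -49) + (X(j(-3, 2), -3 - 1*(-4))*(-30 - 7) + 64) = (1 - 7*208) + (-4*(-30 - 7) + 64) = (1 - 1456) + (-4*(-37) + 64) = -1455 + (148 + 64) = -1455 + 212 = -1243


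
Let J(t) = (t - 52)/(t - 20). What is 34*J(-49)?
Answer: 3434/69 ≈ 49.768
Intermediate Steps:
J(t) = (-52 + t)/(-20 + t)
34*J(-49) = 34*((-52 - 49)/(-20 - 49)) = 34*(-101/(-69)) = 34*(-1/69*(-101)) = 34*(101/69) = 3434/69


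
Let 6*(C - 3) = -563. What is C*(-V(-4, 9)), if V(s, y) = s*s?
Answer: 4360/3 ≈ 1453.3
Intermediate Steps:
V(s, y) = s²
C = -545/6 (C = 3 + (⅙)*(-563) = 3 - 563/6 = -545/6 ≈ -90.833)
C*(-V(-4, 9)) = -(-545)*(-4)²/6 = -(-545)*16/6 = -545/6*(-16) = 4360/3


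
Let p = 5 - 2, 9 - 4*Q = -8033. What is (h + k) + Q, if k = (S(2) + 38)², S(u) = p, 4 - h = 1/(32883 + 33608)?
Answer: 491434979/132982 ≈ 3695.5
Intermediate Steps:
Q = 4021/2 (Q = 9/4 - ¼*(-8033) = 9/4 + 8033/4 = 4021/2 ≈ 2010.5)
p = 3
h = 265963/66491 (h = 4 - 1/(32883 + 33608) = 4 - 1/66491 = 265963/66491 ≈ 4.0000)
S(u) = 3
k = 1681 (k = (3 + 38)² = 41² = 1681)
(h + k) + Q = (265963/66491 + 1681) + 4021/2 = 112037334/66491 + 4021/2 = 491434979/132982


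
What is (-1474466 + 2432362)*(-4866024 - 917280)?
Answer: -5539803768384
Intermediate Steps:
(-1474466 + 2432362)*(-4866024 - 917280) = 957896*(-5783304) = -5539803768384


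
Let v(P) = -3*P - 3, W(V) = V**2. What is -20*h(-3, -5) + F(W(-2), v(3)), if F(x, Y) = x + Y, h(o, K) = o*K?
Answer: -308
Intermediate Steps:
h(o, K) = K*o
v(P) = -3 - 3*P
F(x, Y) = Y + x
-20*h(-3, -5) + F(W(-2), v(3)) = -(-100)*(-3) + ((-3 - 3*3) + (-2)**2) = -20*15 + ((-3 - 9) + 4) = -300 + (-12 + 4) = -300 - 8 = -308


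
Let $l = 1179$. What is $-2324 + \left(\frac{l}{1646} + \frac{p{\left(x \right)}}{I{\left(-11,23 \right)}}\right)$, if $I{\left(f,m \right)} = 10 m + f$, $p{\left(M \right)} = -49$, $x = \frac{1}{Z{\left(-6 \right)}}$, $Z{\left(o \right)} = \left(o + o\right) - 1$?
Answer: $- \frac{837564029}{360474} \approx -2323.5$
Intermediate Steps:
$Z{\left(o \right)} = -1 + 2 o$ ($Z{\left(o \right)} = 2 o - 1 = -1 + 2 o$)
$x = - \frac{1}{13}$ ($x = \frac{1}{-1 + 2 \left(-6\right)} = \frac{1}{-1 - 12} = \frac{1}{-13} = - \frac{1}{13} \approx -0.076923$)
$I{\left(f,m \right)} = f + 10 m$
$-2324 + \left(\frac{l}{1646} + \frac{p{\left(x \right)}}{I{\left(-11,23 \right)}}\right) = -2324 + \left(\frac{1179}{1646} - \frac{49}{-11 + 10 \cdot 23}\right) = -2324 + \left(1179 \cdot \frac{1}{1646} - \frac{49}{-11 + 230}\right) = -2324 + \left(\frac{1179}{1646} - \frac{49}{219}\right) = -2324 + \frac{177547}{360474} = - \frac{837564029}{360474}$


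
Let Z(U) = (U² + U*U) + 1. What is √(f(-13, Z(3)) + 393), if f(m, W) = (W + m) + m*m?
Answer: 2*√142 ≈ 23.833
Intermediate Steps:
Z(U) = 1 + 2*U² (Z(U) = (U² + U²) + 1 = 2*U² + 1 = 1 + 2*U²)
f(m, W) = W + m + m² (f(m, W) = (W + m) + m² = W + m + m²)
√(f(-13, Z(3)) + 393) = √(((1 + 2*3²) - 13 + (-13)²) + 393) = √(((1 + 2*9) - 13 + 169) + 393) = √(((1 + 18) - 13 + 169) + 393) = √((19 - 13 + 169) + 393) = √(175 + 393) = √568 = 2*√142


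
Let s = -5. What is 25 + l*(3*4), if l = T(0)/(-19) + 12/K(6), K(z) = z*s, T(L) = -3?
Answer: 2099/95 ≈ 22.095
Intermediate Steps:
K(z) = -5*z (K(z) = z*(-5) = -5*z)
l = -23/95 (l = -3/(-19) + 12/((-5*6)) = -3*(-1/19) + 12/(-30) = 3/19 + 12*(-1/30) = 3/19 - ⅖ = -23/95 ≈ -0.24211)
25 + l*(3*4) = 25 - 69*4/95 = 25 - 23/95*12 = 25 - 276/95 = 2099/95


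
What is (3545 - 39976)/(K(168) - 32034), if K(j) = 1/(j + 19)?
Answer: 6812597/5990357 ≈ 1.1373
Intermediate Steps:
K(j) = 1/(19 + j)
(3545 - 39976)/(K(168) - 32034) = (3545 - 39976)/(1/(19 + 168) - 32034) = -36431/(1/187 - 32034) = -36431/(-5990357/187) = -36431*(-187/5990357) = 6812597/5990357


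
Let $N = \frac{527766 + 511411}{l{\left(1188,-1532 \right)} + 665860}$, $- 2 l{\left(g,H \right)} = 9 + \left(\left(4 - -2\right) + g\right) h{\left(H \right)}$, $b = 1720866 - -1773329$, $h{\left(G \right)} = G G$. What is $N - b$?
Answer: $- \frac{9787292417822629}{2801014945} \approx -3.4942 \cdot 10^{6}$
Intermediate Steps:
$h{\left(G \right)} = G^{2}$
$b = 3494195$ ($b = 1720866 + 1773329 = 3494195$)
$l{\left(g,H \right)} = - \frac{9}{2} - \frac{H^{2} \left(6 + g\right)}{2}$ ($l{\left(g,H \right)} = - \frac{9 + \left(\left(4 - -2\right) + g\right) H^{2}}{2} = - \frac{9 + \left(\left(4 + 2\right) + g\right) H^{2}}{2} = - \frac{9 + \left(6 + g\right) H^{2}}{2} = - \frac{9 + H^{2} \left(6 + g\right)}{2} = - \frac{9}{2} - \frac{H^{2} \left(6 + g\right)}{2}$)
$N = - \frac{2078354}{2801014945}$ ($N = \frac{527766 + 511411}{\left(- \frac{9}{2} - 3 \left(-1532\right)^{2} - 594 \left(-1532\right)^{2}\right) + 665860} = \frac{1039177}{\left(- \frac{9}{2} - 7041072 - 594 \cdot 2347024\right) + 665860} = \frac{1039177}{\left(- \frac{9}{2} - 7041072 - 1394132256\right) + 665860} = \frac{1039177}{- \frac{2802346665}{2} + 665860} = \frac{1039177}{- \frac{2801014945}{2}} = 1039177 \left(- \frac{2}{2801014945}\right) = - \frac{2078354}{2801014945} \approx -0.000742$)
$N - b = - \frac{2078354}{2801014945} - 3494195 = - \frac{9787292417822629}{2801014945}$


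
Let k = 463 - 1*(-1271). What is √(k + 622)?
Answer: 2*√589 ≈ 48.539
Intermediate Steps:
k = 1734 (k = 463 + 1271 = 1734)
√(k + 622) = √(1734 + 622) = √2356 = 2*√589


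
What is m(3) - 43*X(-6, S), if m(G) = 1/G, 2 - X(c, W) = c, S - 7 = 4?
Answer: -1031/3 ≈ -343.67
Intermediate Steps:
S = 11 (S = 7 + 4 = 11)
X(c, W) = 2 - c
m(3) - 43*X(-6, S) = 1/3 - 43*(2 - 1*(-6)) = ⅓ - 43*(2 + 6) = ⅓ - 43*8 = ⅓ - 344 = -1031/3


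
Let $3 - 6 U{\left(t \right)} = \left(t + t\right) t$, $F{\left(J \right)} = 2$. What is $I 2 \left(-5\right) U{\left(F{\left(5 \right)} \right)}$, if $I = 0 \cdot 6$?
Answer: $0$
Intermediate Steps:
$I = 0$
$U{\left(t \right)} = \frac{1}{2} - \frac{t^{2}}{3}$ ($U{\left(t \right)} = \frac{1}{2} - \frac{\left(t + t\right) t}{6} = \frac{1}{2} - \frac{2 t t}{6} = \frac{1}{2} - \frac{2 t^{2}}{6} = \frac{1}{2} - \frac{t^{2}}{3}$)
$I 2 \left(-5\right) U{\left(F{\left(5 \right)} \right)} = 0 \cdot 2 \left(-5\right) \left(\frac{1}{2} - \frac{2^{2}}{3}\right) = 0 \left(-10\right) \left(\frac{1}{2} - \frac{4}{3}\right) = 0 \left(\frac{1}{2} - \frac{4}{3}\right) = 0 \left(- \frac{5}{6}\right) = 0$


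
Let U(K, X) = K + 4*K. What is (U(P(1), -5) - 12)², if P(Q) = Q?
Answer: 49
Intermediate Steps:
U(K, X) = 5*K
(U(P(1), -5) - 12)² = (5*1 - 12)² = (5 - 12)² = (-7)² = 49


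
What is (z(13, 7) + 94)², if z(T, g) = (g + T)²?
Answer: 244036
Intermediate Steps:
z(T, g) = (T + g)²
(z(13, 7) + 94)² = ((13 + 7)² + 94)² = (20² + 94)² = (400 + 94)² = 494² = 244036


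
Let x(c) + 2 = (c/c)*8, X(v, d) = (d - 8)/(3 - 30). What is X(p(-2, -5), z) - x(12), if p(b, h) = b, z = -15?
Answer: -139/27 ≈ -5.1481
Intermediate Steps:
X(v, d) = 8/27 - d/27 (X(v, d) = (-8 + d)/(-27) = (-8 + d)*(-1/27) = 8/27 - d/27)
x(c) = 6 (x(c) = -2 + (c/c)*8 = -2 + 1*8 = -2 + 8 = 6)
X(p(-2, -5), z) - x(12) = (8/27 - 1/27*(-15)) - 1*6 = (8/27 + 5/9) - 6 = 23/27 - 6 = -139/27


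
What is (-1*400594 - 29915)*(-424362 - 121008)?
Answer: 234786693330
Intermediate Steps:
(-1*400594 - 29915)*(-424362 - 121008) = (-400594 - 29915)*(-545370) = -430509*(-545370) = 234786693330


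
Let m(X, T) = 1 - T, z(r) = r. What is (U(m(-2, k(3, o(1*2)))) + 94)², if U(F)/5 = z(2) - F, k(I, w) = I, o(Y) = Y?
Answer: 12996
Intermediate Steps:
U(F) = 10 - 5*F (U(F) = 5*(2 - F) = 10 - 5*F)
(U(m(-2, k(3, o(1*2)))) + 94)² = ((10 - 5*(1 - 1*3)) + 94)² = ((10 - 5*(1 - 3)) + 94)² = ((10 - 5*(-2)) + 94)² = ((10 + 10) + 94)² = (20 + 94)² = 114² = 12996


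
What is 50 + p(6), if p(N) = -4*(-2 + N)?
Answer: 34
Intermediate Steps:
p(N) = 8 - 4*N
50 + p(6) = 50 + (8 - 4*6) = 50 + (8 - 24) = 50 - 16 = 34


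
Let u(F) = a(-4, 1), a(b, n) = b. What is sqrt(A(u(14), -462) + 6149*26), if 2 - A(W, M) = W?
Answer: 2*sqrt(39970) ≈ 399.85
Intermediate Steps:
u(F) = -4
A(W, M) = 2 - W
sqrt(A(u(14), -462) + 6149*26) = sqrt((2 - 1*(-4)) + 6149*26) = sqrt((2 + 4) + 159874) = sqrt(6 + 159874) = sqrt(159880) = 2*sqrt(39970)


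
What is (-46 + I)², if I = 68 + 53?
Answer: 5625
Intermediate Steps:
I = 121
(-46 + I)² = (-46 + 121)² = 75² = 5625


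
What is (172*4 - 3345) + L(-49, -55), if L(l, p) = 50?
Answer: -2607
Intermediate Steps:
(172*4 - 3345) + L(-49, -55) = (172*4 - 3345) + 50 = (688 - 3345) + 50 = -2657 + 50 = -2607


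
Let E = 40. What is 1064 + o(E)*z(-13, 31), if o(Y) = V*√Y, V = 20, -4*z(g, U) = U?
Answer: 1064 - 310*√10 ≈ 83.694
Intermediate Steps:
z(g, U) = -U/4
o(Y) = 20*√Y
1064 + o(E)*z(-13, 31) = 1064 + (20*√40)*(-¼*31) = 1064 + (20*(2*√10))*(-31/4) = 1064 + (40*√10)*(-31/4) = 1064 - 310*√10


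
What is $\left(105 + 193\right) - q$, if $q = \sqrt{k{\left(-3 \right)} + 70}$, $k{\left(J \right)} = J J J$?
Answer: $298 - \sqrt{43} \approx 291.44$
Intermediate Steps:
$k{\left(J \right)} = J^{3}$ ($k{\left(J \right)} = J^{2} J = J^{3}$)
$q = \sqrt{43}$ ($q = \sqrt{\left(-3\right)^{3} + 70} = \sqrt{-27 + 70} = \sqrt{43} \approx 6.5574$)
$\left(105 + 193\right) - q = \left(105 + 193\right) - \sqrt{43} = 298 - \sqrt{43}$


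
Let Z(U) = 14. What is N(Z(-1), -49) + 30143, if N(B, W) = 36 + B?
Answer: 30193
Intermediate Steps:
N(Z(-1), -49) + 30143 = (36 + 14) + 30143 = 50 + 30143 = 30193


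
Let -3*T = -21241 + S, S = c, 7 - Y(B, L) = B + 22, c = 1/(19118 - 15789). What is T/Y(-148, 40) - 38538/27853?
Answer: 39149644834/755027187 ≈ 51.852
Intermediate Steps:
c = 1/3329 ≈ 0.00030039
Y(B, L) = -15 - B (Y(B, L) = 7 - (B + 22) = 7 - (22 + B) = 7 + (-22 - B) = -15 - B)
S = 1/3329 ≈ 0.00030039
T = 70711288/9987 (T = -(-21241 + 1/3329)/3 = -⅓*(-70711288/3329) = 70711288/9987 ≈ 7080.3)
T/Y(-148, 40) - 38538/27853 = 70711288/(9987*(-15 - 1*(-148))) - 38538/27853 = 70711288/(9987*(-15 + 148)) - 38538*1/27853 = (70711288/9987)/133 - 38538/27853 = (70711288/9987)*(1/133) - 38538/27853 = 70711288/1328271 - 38538/27853 = 39149644834/755027187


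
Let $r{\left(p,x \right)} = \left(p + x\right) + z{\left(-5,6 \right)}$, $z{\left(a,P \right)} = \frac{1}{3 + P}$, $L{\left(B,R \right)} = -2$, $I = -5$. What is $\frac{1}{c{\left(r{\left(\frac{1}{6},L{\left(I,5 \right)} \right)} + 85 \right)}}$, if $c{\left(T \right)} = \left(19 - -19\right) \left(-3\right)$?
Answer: $- \frac{1}{114} \approx -0.0087719$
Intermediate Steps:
$r{\left(p,x \right)} = \frac{1}{9} + p + x$ ($r{\left(p,x \right)} = \left(p + x\right) + \frac{1}{3 + 6} = \left(p + x\right) + \frac{1}{9} = \frac{1}{9} + p + x$)
$c{\left(T \right)} = -114$ ($c{\left(T \right)} = \left(19 + 19\right) \left(-3\right) = 38 \left(-3\right) = -114$)
$\frac{1}{c{\left(r{\left(\frac{1}{6},L{\left(I,5 \right)} \right)} + 85 \right)}} = \frac{1}{-114} = - \frac{1}{114}$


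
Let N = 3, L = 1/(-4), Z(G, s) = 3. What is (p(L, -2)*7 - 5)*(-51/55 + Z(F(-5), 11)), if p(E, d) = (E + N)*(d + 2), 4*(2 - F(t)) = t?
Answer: -114/11 ≈ -10.364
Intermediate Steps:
F(t) = 2 - t/4
L = -¼ (L = 1*(-¼) = -¼ ≈ -0.25000)
p(E, d) = (2 + d)*(3 + E) (p(E, d) = (E + 3)*(d + 2) = (3 + E)*(2 + d) = (2 + d)*(3 + E))
(p(L, -2)*7 - 5)*(-51/55 + Z(F(-5), 11)) = ((6 + 2*(-¼) + 3*(-2) - ¼*(-2))*7 - 5)*(-51/55 + 3) = ((6 - ½ - 6 + ½)*7 - 5)*(-51*1/55 + 3) = (0*7 - 5)*(-51/55 + 3) = (0 - 5)*(114/55) = -5*114/55 = -114/11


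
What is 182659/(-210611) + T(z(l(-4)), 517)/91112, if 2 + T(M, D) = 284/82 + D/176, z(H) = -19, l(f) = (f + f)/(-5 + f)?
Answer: -10916823952091/12588108267392 ≈ -0.86723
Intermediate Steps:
l(f) = 2*f/(-5 + f) (l(f) = (2*f)/(-5 + f) = 2*f/(-5 + f))
T(M, D) = 60/41 + D/176 (T(M, D) = -2 + (284/82 + D/176) = -2 + (284*(1/82) + D*(1/176)) = -2 + (142/41 + D/176) = 60/41 + D/176)
182659/(-210611) + T(z(l(-4)), 517)/91112 = 182659/(-210611) + (60/41 + (1/176)*517)/91112 = 182659*(-1/210611) + (60/41 + 47/16)*(1/91112) = -182659/210611 + (2887/656)*(1/91112) = -182659/210611 + 2887/59769472 = -10916823952091/12588108267392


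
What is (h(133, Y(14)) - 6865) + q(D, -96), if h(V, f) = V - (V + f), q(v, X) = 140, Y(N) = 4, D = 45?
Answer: -6729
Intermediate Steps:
h(V, f) = -f (h(V, f) = V + (-V - f) = -f)
(h(133, Y(14)) - 6865) + q(D, -96) = (-1*4 - 6865) + 140 = (-4 - 6865) + 140 = -6869 + 140 = -6729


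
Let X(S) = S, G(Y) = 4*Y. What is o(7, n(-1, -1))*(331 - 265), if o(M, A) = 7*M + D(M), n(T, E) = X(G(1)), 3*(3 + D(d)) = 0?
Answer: 3036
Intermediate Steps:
D(d) = -3 (D(d) = -3 + (⅓)*0 = -3 + 0 = -3)
n(T, E) = 4 (n(T, E) = 4*1 = 4)
o(M, A) = -3 + 7*M (o(M, A) = 7*M - 3 = -3 + 7*M)
o(7, n(-1, -1))*(331 - 265) = (-3 + 7*7)*(331 - 265) = (-3 + 49)*66 = 46*66 = 3036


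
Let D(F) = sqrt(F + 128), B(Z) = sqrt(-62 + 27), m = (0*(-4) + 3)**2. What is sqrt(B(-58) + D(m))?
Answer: sqrt(sqrt(137) + I*sqrt(35)) ≈ 3.5228 + 0.8397*I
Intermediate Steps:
m = 9 (m = (0 + 3)**2 = 3**2 = 9)
B(Z) = I*sqrt(35) (B(Z) = sqrt(-35) = I*sqrt(35))
D(F) = sqrt(128 + F)
sqrt(B(-58) + D(m)) = sqrt(I*sqrt(35) + sqrt(128 + 9)) = sqrt(I*sqrt(35) + sqrt(137)) = sqrt(sqrt(137) + I*sqrt(35))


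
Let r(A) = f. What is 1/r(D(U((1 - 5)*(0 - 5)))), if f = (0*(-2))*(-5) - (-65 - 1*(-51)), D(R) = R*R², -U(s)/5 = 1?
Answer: 1/14 ≈ 0.071429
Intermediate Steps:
U(s) = -5 (U(s) = -5*1 = -5)
D(R) = R³
f = 14 (f = 0*(-5) - (-65 + 51) = 0 - 1*(-14) = 0 + 14 = 14)
r(A) = 14
1/r(D(U((1 - 5)*(0 - 5)))) = 1/14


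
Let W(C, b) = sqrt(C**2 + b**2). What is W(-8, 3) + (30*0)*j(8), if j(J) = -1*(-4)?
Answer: sqrt(73) ≈ 8.5440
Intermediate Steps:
j(J) = 4
W(-8, 3) + (30*0)*j(8) = sqrt((-8)**2 + 3**2) + (30*0)*4 = sqrt(64 + 9) + 0*4 = sqrt(73) + 0 = sqrt(73)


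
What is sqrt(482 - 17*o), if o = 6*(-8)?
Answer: sqrt(1298) ≈ 36.028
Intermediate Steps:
o = -48
sqrt(482 - 17*o) = sqrt(482 - 17*(-48)) = sqrt(482 + 816) = sqrt(1298)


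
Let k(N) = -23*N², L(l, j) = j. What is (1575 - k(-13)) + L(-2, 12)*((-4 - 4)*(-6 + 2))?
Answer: 5846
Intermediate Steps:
(1575 - k(-13)) + L(-2, 12)*((-4 - 4)*(-6 + 2)) = (1575 - (-23)*(-13)²) + 12*((-4 - 4)*(-6 + 2)) = (1575 - (-23)*169) + 12*(-8*(-4)) = (1575 - 1*(-3887)) + 12*32 = (1575 + 3887) + 384 = 5462 + 384 = 5846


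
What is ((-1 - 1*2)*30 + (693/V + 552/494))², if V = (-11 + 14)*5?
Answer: 2778660369/1525225 ≈ 1821.8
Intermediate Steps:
V = 15 (V = 3*5 = 15)
((-1 - 1*2)*30 + (693/V + 552/494))² = ((-1 - 1*2)*30 + (693/15 + 552/494))² = ((-1 - 2)*30 + (693*(1/15) + 552*(1/494)))² = (-3*30 + (231/5 + 276/247))² = (-90 + 58437/1235)² = (-52713/1235)² = 2778660369/1525225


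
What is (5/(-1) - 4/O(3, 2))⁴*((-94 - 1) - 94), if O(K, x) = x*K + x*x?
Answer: -100442349/625 ≈ -1.6071e+5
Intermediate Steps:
O(K, x) = x² + K*x (O(K, x) = K*x + x² = x² + K*x)
(5/(-1) - 4/O(3, 2))⁴*((-94 - 1) - 94) = (5/(-1) - 4*1/(2*(3 + 2)))⁴*((-94 - 1) - 94) = (5*(-1) - 4/(2*5))⁴*(-95 - 94) = (-5 - 4/10)⁴*(-189) = (-5 - 4*⅒)⁴*(-189) = (-5 - ⅖)⁴*(-189) = (-27/5)⁴*(-189) = (531441/625)*(-189) = -100442349/625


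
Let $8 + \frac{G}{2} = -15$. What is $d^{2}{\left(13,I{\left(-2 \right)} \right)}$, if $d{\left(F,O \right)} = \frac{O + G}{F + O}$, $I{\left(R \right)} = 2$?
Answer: $\frac{1936}{225} \approx 8.6044$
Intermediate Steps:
$G = -46$ ($G = -16 + 2 \left(-15\right) = -16 - 30 = -46$)
$d{\left(F,O \right)} = \frac{-46 + O}{F + O}$ ($d{\left(F,O \right)} = \frac{O - 46}{F + O} = \frac{-46 + O}{F + O}$)
$d^{2}{\left(13,I{\left(-2 \right)} \right)} = \left(\frac{-46 + 2}{13 + 2}\right)^{2} = \left(\frac{1}{15} \left(-44\right)\right)^{2} = \left(- \frac{44}{15}\right)^{2} = \frac{1936}{225}$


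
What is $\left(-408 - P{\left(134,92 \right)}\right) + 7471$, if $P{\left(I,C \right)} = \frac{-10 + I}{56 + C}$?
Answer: $\frac{261300}{37} \approx 7062.2$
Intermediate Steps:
$P{\left(I,C \right)} = \frac{-10 + I}{56 + C}$
$\left(-408 - P{\left(134,92 \right)}\right) + 7471 = \left(-408 - \frac{-10 + 134}{56 + 92}\right) + 7471 = \left(-408 - \frac{1}{148} \cdot 124\right) + 7471 = \left(-408 - \frac{31}{37}\right) + 7471 = - \frac{15127}{37} + 7471 = \frac{261300}{37}$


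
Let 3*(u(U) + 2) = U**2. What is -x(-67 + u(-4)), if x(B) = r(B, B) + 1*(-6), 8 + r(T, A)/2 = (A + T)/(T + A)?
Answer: 20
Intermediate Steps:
u(U) = -2 + U**2/3
r(T, A) = -14 (r(T, A) = -16 + 2*((A + T)/(T + A)) = -16 + 2*((A + T)/(A + T)) = -16 + 2*1 = -16 + 2 = -14)
x(B) = -20 (x(B) = -14 + 1*(-6) = -14 - 6 = -20)
-x(-67 + u(-4)) = -1*(-20) = 20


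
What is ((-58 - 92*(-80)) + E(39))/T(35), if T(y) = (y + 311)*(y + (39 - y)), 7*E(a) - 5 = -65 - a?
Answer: 17005/31486 ≈ 0.54008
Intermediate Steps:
E(a) = -60/7 - a/7 (E(a) = 5/7 + (-65 - a)/7 = 5/7 + (-65/7 - a/7) = -60/7 - a/7)
T(y) = 12129 + 39*y (T(y) = (311 + y)*39 = 12129 + 39*y)
((-58 - 92*(-80)) + E(39))/T(35) = ((-58 - 92*(-80)) + (-60/7 - ⅐*39))/(12129 + 39*35) = ((-58 + 7360) + (-60/7 - 39/7))/(12129 + 1365) = (7302 - 99/7)/13494 = (51015/7)*(1/13494) = 17005/31486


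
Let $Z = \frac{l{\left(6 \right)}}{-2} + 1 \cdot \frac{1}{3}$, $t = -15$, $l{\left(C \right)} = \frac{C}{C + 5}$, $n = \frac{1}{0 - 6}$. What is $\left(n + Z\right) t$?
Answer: $\frac{35}{22} \approx 1.5909$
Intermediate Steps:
$n = - \frac{1}{6}$ ($n = \frac{1}{-6} = - \frac{1}{6} \approx -0.16667$)
$l{\left(C \right)} = \frac{C}{5 + C}$
$Z = \frac{2}{33}$ ($Z = \frac{6 \frac{1}{5 + 6}}{-2} + 1 \cdot \frac{1}{3} = \frac{6}{11} \left(- \frac{1}{2}\right) + 1 \cdot \frac{1}{3} = 6 \cdot \frac{1}{11} \left(- \frac{1}{2}\right) + \frac{1}{3} = \frac{6}{11} \left(- \frac{1}{2}\right) + \frac{1}{3} = - \frac{3}{11} + \frac{1}{3} = \frac{2}{33} \approx 0.060606$)
$\left(n + Z\right) t = \left(- \frac{1}{6} + \frac{2}{33}\right) \left(-15\right) = \left(- \frac{7}{66}\right) \left(-15\right) = \frac{35}{22}$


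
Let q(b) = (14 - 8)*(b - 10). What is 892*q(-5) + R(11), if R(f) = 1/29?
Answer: -2328119/29 ≈ -80280.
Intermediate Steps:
q(b) = -60 + 6*b (q(b) = 6*(-10 + b) = -60 + 6*b)
R(f) = 1/29
892*q(-5) + R(11) = 892*(-60 + 6*(-5)) + 1/29 = 892*(-60 - 30) + 1/29 = 892*(-90) + 1/29 = -80280 + 1/29 = -2328119/29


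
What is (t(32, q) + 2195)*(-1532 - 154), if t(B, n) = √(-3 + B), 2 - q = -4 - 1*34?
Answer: -3700770 - 1686*√29 ≈ -3.7098e+6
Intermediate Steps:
q = 40 (q = 2 - (-4 - 1*34) = 2 - (-4 - 34) = 2 - 1*(-38) = 2 + 38 = 40)
(t(32, q) + 2195)*(-1532 - 154) = (√(-3 + 32) + 2195)*(-1532 - 154) = (√29 + 2195)*(-1686) = (2195 + √29)*(-1686) = -3700770 - 1686*√29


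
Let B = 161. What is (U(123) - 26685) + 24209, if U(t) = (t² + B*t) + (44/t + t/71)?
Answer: 283456501/8733 ≈ 32458.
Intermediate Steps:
U(t) = t² + 44/t + 11432*t/71 (U(t) = (t² + 161*t) + (44/t + t/71) = t² + 44/t + 11432*t/71)
(U(123) - 26685) + 24209 = ((123² + 44/123 + (11432/71)*123) - 26685) + 24209 = ((15129 + 44*(1/123) + 1406136/71) - 26685) + 24209 = ((15129 + 44/123 + 1406136/71) - 26685) + 24209 = (305079409/8733 - 26685) + 24209 = 72039304/8733 + 24209 = 283456501/8733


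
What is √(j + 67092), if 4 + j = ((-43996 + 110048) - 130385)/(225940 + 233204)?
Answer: √392861313275606/76524 ≈ 259.01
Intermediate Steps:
j = -1900909/459144 (j = -4 + ((-43996 + 110048) - 130385)/(225940 + 233204) = -4 + (66052 - 130385)/459144 = -4 - 64333*1/459144 = -4 - 64333/459144 = -1900909/459144 ≈ -4.1401)
√(j + 67092) = √(-1900909/459144 + 67092) = √(30802988339/459144) = √392861313275606/76524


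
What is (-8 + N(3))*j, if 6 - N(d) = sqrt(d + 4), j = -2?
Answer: 4 + 2*sqrt(7) ≈ 9.2915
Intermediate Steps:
N(d) = 6 - sqrt(4 + d) (N(d) = 6 - sqrt(d + 4) = 6 - sqrt(4 + d))
(-8 + N(3))*j = (-8 + (6 - sqrt(4 + 3)))*(-2) = (-8 + (6 - sqrt(7)))*(-2) = (-2 - sqrt(7))*(-2) = 4 + 2*sqrt(7)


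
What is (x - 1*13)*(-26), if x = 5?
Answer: 208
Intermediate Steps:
(x - 1*13)*(-26) = (5 - 1*13)*(-26) = (5 - 13)*(-26) = -8*(-26) = 208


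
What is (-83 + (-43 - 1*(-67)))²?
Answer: 3481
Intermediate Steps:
(-83 + (-43 - 1*(-67)))² = (-83 + (-43 + 67))² = (-83 + 24)² = (-59)² = 3481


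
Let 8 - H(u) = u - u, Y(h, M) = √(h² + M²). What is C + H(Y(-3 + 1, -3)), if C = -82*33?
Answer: -2698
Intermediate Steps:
Y(h, M) = √(M² + h²)
H(u) = 8 (H(u) = 8 - (u - u) = 8 - 1*0 = 8 + 0 = 8)
C = -2706
C + H(Y(-3 + 1, -3)) = -2706 + 8 = -2698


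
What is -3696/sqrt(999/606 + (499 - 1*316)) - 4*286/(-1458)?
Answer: 572/729 - 1232*sqrt(7534398)/12433 ≈ -271.21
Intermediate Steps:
-3696/sqrt(999/606 + (499 - 1*316)) - 4*286/(-1458) = -3696/sqrt(999*(1/606) + (499 - 316)) - 1144*(-1/1458) = -3696/sqrt(333/202 + 183) + 572/729 = -3696*sqrt(7534398)/37299 + 572/729 = -1232*sqrt(7534398)/12433 + 572/729 = 572/729 - 1232*sqrt(7534398)/12433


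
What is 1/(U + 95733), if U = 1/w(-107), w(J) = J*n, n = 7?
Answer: 749/71704016 ≈ 1.0446e-5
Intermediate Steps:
w(J) = 7*J (w(J) = J*7 = 7*J)
U = -1/749 (U = 1/(7*(-107)) = 1/(-749) = -1/749 ≈ -0.0013351)
1/(U + 95733) = 1/(-1/749 + 95733) = 1/(71704016/749) = 749/71704016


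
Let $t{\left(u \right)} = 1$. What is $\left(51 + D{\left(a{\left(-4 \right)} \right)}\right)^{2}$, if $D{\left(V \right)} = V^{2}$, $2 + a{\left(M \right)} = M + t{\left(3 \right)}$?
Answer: $5776$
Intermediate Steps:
$a{\left(M \right)} = -1 + M$ ($a{\left(M \right)} = -2 + \left(M + 1\right) = -2 + \left(1 + M\right) = -1 + M$)
$\left(51 + D{\left(a{\left(-4 \right)} \right)}\right)^{2} = \left(51 + \left(-1 - 4\right)^{2}\right)^{2} = \left(51 + \left(-5\right)^{2}\right)^{2} = \left(51 + 25\right)^{2} = 76^{2} = 5776$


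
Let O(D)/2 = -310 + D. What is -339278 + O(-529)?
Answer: -340956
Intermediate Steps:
O(D) = -620 + 2*D (O(D) = 2*(-310 + D) = -620 + 2*D)
-339278 + O(-529) = -339278 + (-620 + 2*(-529)) = -339278 + (-620 - 1058) = -339278 - 1678 = -340956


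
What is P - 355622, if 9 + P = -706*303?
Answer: -569549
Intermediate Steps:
P = -213927 (P = -9 - 706*303 = -9 - 213918 = -213927)
P - 355622 = -213927 - 355622 = -569549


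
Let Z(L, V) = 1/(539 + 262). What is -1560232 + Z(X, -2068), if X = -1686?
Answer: -1249745831/801 ≈ -1.5602e+6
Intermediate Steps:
Z(L, V) = 1/801
-1560232 + Z(X, -2068) = -1560232 + 1/801 = -1249745831/801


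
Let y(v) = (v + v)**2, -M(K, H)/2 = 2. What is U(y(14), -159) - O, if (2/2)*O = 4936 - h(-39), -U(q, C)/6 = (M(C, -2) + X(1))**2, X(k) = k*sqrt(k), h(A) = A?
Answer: -5029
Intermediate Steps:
M(K, H) = -4 (M(K, H) = -2*2 = -4)
X(k) = k**(3/2)
y(v) = 4*v**2 (y(v) = (2*v)**2 = 4*v**2)
U(q, C) = -54 (U(q, C) = -6*(-4 + 1**(3/2))**2 = -6*(-4 + 1)**2 = -6*(-3)**2 = -6*9 = -54)
O = 4975 (O = 4936 - 1*(-39) = 4936 + 39 = 4975)
U(y(14), -159) - O = -54 - 1*4975 = -54 - 4975 = -5029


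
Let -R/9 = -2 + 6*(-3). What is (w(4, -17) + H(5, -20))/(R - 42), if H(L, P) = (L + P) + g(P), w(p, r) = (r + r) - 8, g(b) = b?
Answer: -77/138 ≈ -0.55797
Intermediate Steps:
w(p, r) = -8 + 2*r (w(p, r) = 2*r - 8 = -8 + 2*r)
H(L, P) = L + 2*P (H(L, P) = (L + P) + P = L + 2*P)
R = 180 (R = -9*(-2 + 6*(-3)) = -9*(-2 - 18) = -9*(-20) = 180)
(w(4, -17) + H(5, -20))/(R - 42) = ((-8 + 2*(-17)) + (5 + 2*(-20)))/(180 - 42) = ((-8 - 34) + (5 - 40))/138 = (-42 - 35)*(1/138) = -77*1/138 = -77/138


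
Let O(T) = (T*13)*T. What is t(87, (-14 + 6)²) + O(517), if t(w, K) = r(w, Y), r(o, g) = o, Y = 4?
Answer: 3474844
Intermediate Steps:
t(w, K) = w
O(T) = 13*T² (O(T) = (13*T)*T = 13*T²)
t(87, (-14 + 6)²) + O(517) = 87 + 13*517² = 87 + 13*267289 = 87 + 3474757 = 3474844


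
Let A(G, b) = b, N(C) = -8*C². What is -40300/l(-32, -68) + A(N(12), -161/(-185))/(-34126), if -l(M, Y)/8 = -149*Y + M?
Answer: 1272066921/2550577240 ≈ 0.49874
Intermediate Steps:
l(M, Y) = -8*M + 1192*Y (l(M, Y) = -8*(-149*Y + M) = -8*(M - 149*Y) = -8*M + 1192*Y)
-40300/l(-32, -68) + A(N(12), -161/(-185))/(-34126) = -40300/(-8*(-32) + 1192*(-68)) - 161/(-185)/(-34126) = -40300/(256 - 81056) - 161*(-1/185)*(-1/34126) = -40300/(-80800) + (161/185)*(-1/34126) = -40300*(-1/80800) - 161/6313310 = 403/808 - 161/6313310 = 1272066921/2550577240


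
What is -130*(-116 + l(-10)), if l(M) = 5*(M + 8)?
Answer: 16380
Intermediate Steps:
l(M) = 40 + 5*M (l(M) = 5*(8 + M) = 40 + 5*M)
-130*(-116 + l(-10)) = -130*(-116 + (40 + 5*(-10))) = -130*(-116 + (40 - 50)) = -130*(-116 - 10) = -130*(-126) = 16380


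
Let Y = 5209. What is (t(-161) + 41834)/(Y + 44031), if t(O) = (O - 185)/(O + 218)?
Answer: 298024/350835 ≈ 0.84947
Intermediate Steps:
t(O) = (-185 + O)/(218 + O)
(t(-161) + 41834)/(Y + 44031) = ((-185 - 161)/(218 - 161) + 41834)/(5209 + 44031) = (-346/57 + 41834)/49240 = ((1/57)*(-346) + 41834)*(1/49240) = (-346/57 + 41834)*(1/49240) = (2384192/57)*(1/49240) = 298024/350835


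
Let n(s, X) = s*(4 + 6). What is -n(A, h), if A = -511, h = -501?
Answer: 5110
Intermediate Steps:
n(s, X) = 10*s (n(s, X) = s*10 = 10*s)
-n(A, h) = -10*(-511) = -1*(-5110) = 5110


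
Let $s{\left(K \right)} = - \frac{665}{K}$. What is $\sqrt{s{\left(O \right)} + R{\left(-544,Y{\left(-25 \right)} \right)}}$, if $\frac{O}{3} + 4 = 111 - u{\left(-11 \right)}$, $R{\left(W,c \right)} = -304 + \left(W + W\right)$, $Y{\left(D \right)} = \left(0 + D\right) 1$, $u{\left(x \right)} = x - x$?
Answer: $\frac{i \sqrt{143646537}}{321} \approx 37.337 i$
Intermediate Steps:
$u{\left(x \right)} = 0$
$Y{\left(D \right)} = D$ ($Y{\left(D \right)} = D 1 = D$)
$R{\left(W,c \right)} = -304 + 2 W$
$O = 321$ ($O = -12 + 3 \left(111 - 0\right) = -12 + 3 \left(111 + 0\right) = -12 + 3 \cdot 111 = -12 + 333 = 321$)
$\sqrt{s{\left(O \right)} + R{\left(-544,Y{\left(-25 \right)} \right)}} = \sqrt{- \frac{665}{321} + \left(-304 + 2 \left(-544\right)\right)} = \sqrt{\left(-665\right) \frac{1}{321} - 1392} = \sqrt{- \frac{665}{321} - 1392} = \sqrt{- \frac{447497}{321}} = \frac{i \sqrt{143646537}}{321}$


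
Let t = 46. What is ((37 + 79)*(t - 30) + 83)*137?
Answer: 265643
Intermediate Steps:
((37 + 79)*(t - 30) + 83)*137 = ((37 + 79)*(46 - 30) + 83)*137 = (116*16 + 83)*137 = (1856 + 83)*137 = 1939*137 = 265643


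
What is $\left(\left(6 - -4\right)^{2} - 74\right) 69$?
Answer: $1794$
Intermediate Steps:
$\left(\left(6 - -4\right)^{2} - 74\right) 69 = \left(\left(6 + 4\right)^{2} - 74\right) 69 = \left(10^{2} - 74\right) 69 = \left(100 - 74\right) 69 = 26 \cdot 69 = 1794$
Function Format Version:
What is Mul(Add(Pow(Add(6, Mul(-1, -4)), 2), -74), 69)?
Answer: 1794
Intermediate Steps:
Mul(Add(Pow(Add(6, Mul(-1, -4)), 2), -74), 69) = Mul(Add(Pow(Add(6, 4), 2), -74), 69) = Mul(Add(Pow(10, 2), -74), 69) = Mul(Add(100, -74), 69) = Mul(26, 69) = 1794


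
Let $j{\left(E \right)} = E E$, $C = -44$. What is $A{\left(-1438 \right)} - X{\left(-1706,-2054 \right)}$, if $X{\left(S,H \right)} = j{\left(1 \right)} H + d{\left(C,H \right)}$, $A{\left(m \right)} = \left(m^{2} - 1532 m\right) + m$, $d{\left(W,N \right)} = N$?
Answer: $4273530$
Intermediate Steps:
$j{\left(E \right)} = E^{2}$
$A{\left(m \right)} = m^{2} - 1531 m$
$X{\left(S,H \right)} = 2 H$ ($X{\left(S,H \right)} = 1^{2} H + H = 1 H + H = H + H = 2 H$)
$A{\left(-1438 \right)} - X{\left(-1706,-2054 \right)} = - 1438 \left(-1531 - 1438\right) - 2 \left(-2054\right) = \left(-1438\right) \left(-2969\right) - -4108 = 4269422 + 4108 = 4273530$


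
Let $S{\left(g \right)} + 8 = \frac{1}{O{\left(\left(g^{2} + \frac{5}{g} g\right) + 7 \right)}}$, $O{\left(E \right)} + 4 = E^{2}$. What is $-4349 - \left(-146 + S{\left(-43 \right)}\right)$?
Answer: $- \frac{14528614816}{3463317} \approx -4195.0$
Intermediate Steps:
$O{\left(E \right)} = -4 + E^{2}$
$S{\left(g \right)} = -8 + \frac{1}{-4 + \left(12 + g^{2}\right)^{2}}$ ($S{\left(g \right)} = -8 + \frac{1}{-4 + \left(\left(g^{2} + \frac{5}{g} g\right) + 7\right)^{2}} = -8 + \frac{1}{-4 + \left(\left(g^{2} + 5\right) + 7\right)^{2}} = -8 + \frac{1}{-4 + \left(\left(5 + g^{2}\right) + 7\right)^{2}} = -8 + \frac{1}{-4 + \left(12 + g^{2}\right)^{2}}$)
$-4349 - \left(-146 + S{\left(-43 \right)}\right) = -4349 - \left(-146 + \frac{33 - 8 \left(12 + \left(-43\right)^{2}\right)^{2}}{-4 + \left(12 + \left(-43\right)^{2}\right)^{2}}\right) = -4349 - \left(-146 + \frac{33 - 8 \left(12 + 1849\right)^{2}}{-4 + \left(12 + 1849\right)^{2}}\right) = -4349 - \left(-146 + \frac{33 - 8 \cdot 1861^{2}}{-4 + 1861^{2}}\right) = -4349 - \left(-146 + \frac{33 - 27706568}{-4 + 3463321}\right) = -4349 - \left(-146 + \frac{33 - 27706568}{3463317}\right) = -4349 - \left(-146 + \frac{1}{3463317} \left(-27706535\right)\right) = -4349 - \left(-146 - \frac{27706535}{3463317}\right) = -4349 - - \frac{533350817}{3463317} = -4349 + \frac{533350817}{3463317} = - \frac{14528614816}{3463317}$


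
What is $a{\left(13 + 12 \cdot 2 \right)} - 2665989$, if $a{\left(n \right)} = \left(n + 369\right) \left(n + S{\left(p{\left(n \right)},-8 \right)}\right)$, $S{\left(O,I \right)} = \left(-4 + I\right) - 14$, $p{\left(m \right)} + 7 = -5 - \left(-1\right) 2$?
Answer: $-2661523$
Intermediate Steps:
$p{\left(m \right)} = -10$ ($p{\left(m \right)} = -7 - \left(5 - 2\right) = -7 - 3 = -10$)
$S{\left(O,I \right)} = -18 + I$
$a{\left(n \right)} = \left(-26 + n\right) \left(369 + n\right)$ ($a{\left(n \right)} = \left(n + 369\right) \left(n - 26\right) = \left(369 + n\right) \left(n - 26\right) = \left(369 + n\right) \left(-26 + n\right) = \left(-26 + n\right) \left(369 + n\right)$)
$a{\left(13 + 12 \cdot 2 \right)} - 2665989 = \left(-9594 + \left(13 + 12 \cdot 2\right)^{2} + 343 \left(13 + 12 \cdot 2\right)\right) - 2665989 = \left(-9594 + \left(13 + 24\right)^{2} + 343 \left(13 + 24\right)\right) - 2665989 = \left(-9594 + 37^{2} + 343 \cdot 37\right) - 2665989 = \left(-9594 + 1369 + 12691\right) - 2665989 = 4466 - 2665989 = -2661523$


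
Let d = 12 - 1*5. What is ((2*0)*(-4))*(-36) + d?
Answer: 7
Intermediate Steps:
d = 7 (d = 12 - 5 = 7)
((2*0)*(-4))*(-36) + d = ((2*0)*(-4))*(-36) + 7 = (0*(-4))*(-36) + 7 = 0*(-36) + 7 = 0 + 7 = 7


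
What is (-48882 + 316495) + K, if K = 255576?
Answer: 523189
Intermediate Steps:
(-48882 + 316495) + K = (-48882 + 316495) + 255576 = 267613 + 255576 = 523189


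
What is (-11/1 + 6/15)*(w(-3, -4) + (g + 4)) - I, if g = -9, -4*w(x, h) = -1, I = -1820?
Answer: 37407/20 ≈ 1870.3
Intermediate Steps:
w(x, h) = ¼ (w(x, h) = -¼*(-1) = ¼)
(-11/1 + 6/15)*(w(-3, -4) + (g + 4)) - I = (-11/1 + 6/15)*(¼ + (-9 + 4)) - 1*(-1820) = (-11*1 + 6*(1/15))*(¼ - 5) + 1820 = (-11 + ⅖)*(-19/4) + 1820 = -53/5*(-19/4) + 1820 = 1007/20 + 1820 = 37407/20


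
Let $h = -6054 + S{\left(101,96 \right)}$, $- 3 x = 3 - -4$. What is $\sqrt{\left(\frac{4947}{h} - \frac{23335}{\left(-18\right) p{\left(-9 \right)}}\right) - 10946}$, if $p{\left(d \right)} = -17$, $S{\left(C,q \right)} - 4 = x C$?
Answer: $\frac{i \sqrt{40779991775188474}}{1923414} \approx 104.99 i$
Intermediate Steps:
$x = - \frac{7}{3}$ ($x = - \frac{3 - -4}{3} = - \frac{3 + 4}{3} = \left(- \frac{1}{3}\right) 7 = - \frac{7}{3} \approx -2.3333$)
$S{\left(C,q \right)} = 4 - \frac{7 C}{3}$
$h = - \frac{18857}{3}$ ($h = -6054 + \left(4 - \frac{707}{3}\right) = -6054 - \frac{695}{3} = - \frac{18857}{3} \approx -6285.7$)
$\sqrt{\left(\frac{4947}{h} - \frac{23335}{\left(-18\right) p{\left(-9 \right)}}\right) - 10946} = \sqrt{\left(\frac{4947}{- \frac{18857}{3}} - \frac{23335}{\left(-18\right) \left(-17\right)}\right) - 10946} = \sqrt{\left(4947 \left(- \frac{3}{18857}\right) - \frac{23335}{306}\right) - 10946} = \sqrt{\left(- \frac{14841}{18857} - \frac{23335}{306}\right) - 10946} = \sqrt{- \frac{444569441}{5770242} - 10946} = \sqrt{- \frac{63605638373}{5770242}} = \frac{i \sqrt{40779991775188474}}{1923414}$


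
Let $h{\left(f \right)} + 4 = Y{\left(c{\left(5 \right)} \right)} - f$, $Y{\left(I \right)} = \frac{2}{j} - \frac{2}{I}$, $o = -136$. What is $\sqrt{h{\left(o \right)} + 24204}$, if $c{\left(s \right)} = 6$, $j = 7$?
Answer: $\frac{\sqrt{10732155}}{21} \approx 156.0$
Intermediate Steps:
$Y{\left(I \right)} = \frac{2}{7} - \frac{2}{I}$
$h{\left(f \right)} = - \frac{85}{21} - f$ ($h{\left(f \right)} = -4 - \left(- \frac{2}{7} + \frac{1}{3} + f\right) = -4 - \left(\frac{1}{21} + f\right) = - \frac{85}{21} - f$)
$\sqrt{h{\left(o \right)} + 24204} = \sqrt{\left(- \frac{85}{21} - -136\right) + 24204} = \sqrt{\left(- \frac{85}{21} + 136\right) + 24204} = \sqrt{\frac{2771}{21} + 24204} = \sqrt{\frac{511055}{21}} = \frac{\sqrt{10732155}}{21}$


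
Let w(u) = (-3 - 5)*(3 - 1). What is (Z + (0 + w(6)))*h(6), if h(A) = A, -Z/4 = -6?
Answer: 48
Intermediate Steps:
Z = 24 (Z = -4*(-6) = 24)
w(u) = -16 (w(u) = -8*2 = -16)
(Z + (0 + w(6)))*h(6) = (24 + (0 - 16))*6 = (24 - 16)*6 = 8*6 = 48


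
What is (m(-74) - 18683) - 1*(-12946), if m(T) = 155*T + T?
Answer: -17281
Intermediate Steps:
m(T) = 156*T
(m(-74) - 18683) - 1*(-12946) = (156*(-74) - 18683) - 1*(-12946) = (-11544 - 18683) + 12946 = -30227 + 12946 = -17281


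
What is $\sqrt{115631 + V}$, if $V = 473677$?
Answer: $2 \sqrt{147327} \approx 767.66$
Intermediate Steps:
$\sqrt{115631 + V} = \sqrt{115631 + 473677} = \sqrt{589308} = 2 \sqrt{147327}$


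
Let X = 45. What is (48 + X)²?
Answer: 8649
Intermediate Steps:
(48 + X)² = (48 + 45)² = 93² = 8649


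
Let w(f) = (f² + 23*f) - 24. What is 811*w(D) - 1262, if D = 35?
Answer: 1625604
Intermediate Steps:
w(f) = -24 + f² + 23*f
811*w(D) - 1262 = 811*(-24 + 35² + 23*35) - 1262 = 811*(-24 + 1225 + 805) - 1262 = 811*2006 - 1262 = 1626866 - 1262 = 1625604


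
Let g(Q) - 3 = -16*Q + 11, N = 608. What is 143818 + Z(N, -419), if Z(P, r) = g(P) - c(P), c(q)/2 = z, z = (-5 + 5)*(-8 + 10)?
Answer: 134104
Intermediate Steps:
z = 0 (z = 0*2 = 0)
c(q) = 0 (c(q) = 2*0 = 0)
g(Q) = 14 - 16*Q (g(Q) = 3 + (-16*Q + 11) = 3 + (11 - 16*Q) = 14 - 16*Q)
Z(P, r) = 14 - 16*P (Z(P, r) = (14 - 16*P) - 1*0 = (14 - 16*P) + 0 = 14 - 16*P)
143818 + Z(N, -419) = 143818 + (14 - 16*608) = 143818 + (14 - 9728) = 143818 - 9714 = 134104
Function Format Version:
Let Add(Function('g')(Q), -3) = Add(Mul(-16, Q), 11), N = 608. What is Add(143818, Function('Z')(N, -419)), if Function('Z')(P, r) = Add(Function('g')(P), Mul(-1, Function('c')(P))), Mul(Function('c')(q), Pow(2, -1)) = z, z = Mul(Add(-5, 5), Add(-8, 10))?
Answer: 134104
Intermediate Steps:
z = 0 (z = Mul(0, 2) = 0)
Function('c')(q) = 0 (Function('c')(q) = Mul(2, 0) = 0)
Function('g')(Q) = Add(14, Mul(-16, Q)) (Function('g')(Q) = Add(3, Add(Mul(-16, Q), 11)) = Add(3, Add(11, Mul(-16, Q))) = Add(14, Mul(-16, Q)))
Function('Z')(P, r) = Add(14, Mul(-16, P)) (Function('Z')(P, r) = Add(Add(14, Mul(-16, P)), Mul(-1, 0)) = Add(Add(14, Mul(-16, P)), 0) = Add(14, Mul(-16, P)))
Add(143818, Function('Z')(N, -419)) = Add(143818, Add(14, Mul(-16, 608))) = Add(143818, Add(14, -9728)) = Add(143818, -9714) = 134104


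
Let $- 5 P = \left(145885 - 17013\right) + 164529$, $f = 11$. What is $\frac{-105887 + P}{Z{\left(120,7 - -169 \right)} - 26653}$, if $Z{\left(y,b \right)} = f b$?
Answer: $\frac{117548}{17655} \approx 6.6581$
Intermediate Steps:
$P = - \frac{293401}{5}$ ($P = - \frac{\left(145885 - 17013\right) + 164529}{5} = - \frac{128872 + 164529}{5} = \left(- \frac{1}{5}\right) 293401 = - \frac{293401}{5} \approx -58680.0$)
$Z{\left(y,b \right)} = 11 b$
$\frac{-105887 + P}{Z{\left(120,7 - -169 \right)} - 26653} = \frac{-105887 - \frac{293401}{5}}{11 \left(7 - -169\right) - 26653} = - \frac{822836}{5 \left(11 \left(7 + 169\right) - 26653\right)} = - \frac{822836}{5 \left(11 \cdot 176 - 26653\right)} = - \frac{822836}{5 \left(1936 - 26653\right)} = - \frac{822836}{5 \left(-24717\right)} = \left(- \frac{822836}{5}\right) \left(- \frac{1}{24717}\right) = \frac{117548}{17655}$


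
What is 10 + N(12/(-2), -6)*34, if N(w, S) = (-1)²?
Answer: 44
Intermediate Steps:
N(w, S) = 1
10 + N(12/(-2), -6)*34 = 10 + 1*34 = 10 + 34 = 44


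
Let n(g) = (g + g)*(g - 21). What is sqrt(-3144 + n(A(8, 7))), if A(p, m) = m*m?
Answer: 20*I ≈ 20.0*I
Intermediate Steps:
A(p, m) = m**2
n(g) = 2*g*(-21 + g) (n(g) = (2*g)*(-21 + g) = 2*g*(-21 + g))
sqrt(-3144 + n(A(8, 7))) = sqrt(-3144 + 2*7**2*(-21 + 7**2)) = sqrt(-3144 + 2*49*(-21 + 49)) = sqrt(-3144 + 2*49*28) = sqrt(-3144 + 2744) = sqrt(-400) = 20*I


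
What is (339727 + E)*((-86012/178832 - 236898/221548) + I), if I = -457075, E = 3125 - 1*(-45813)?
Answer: -439903542236678125155/2476241996 ≈ -1.7765e+11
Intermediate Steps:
E = 48938 (E = 3125 + 45813 = 48938)
(339727 + E)*((-86012/178832 - 236898/221548) + I) = (339727 + 48938)*((-86012/178832 - 236898/221548) - 457075) = 388665*((-86012*1/178832 - 236898*1/221548) - 457075) = 388665*((-21503/44708 - 118449/110774) - 457075) = 388665*(-3838795607/2476241996 - 457075) = 388665*(-1131832149117307/2476241996) = -439903542236678125155/2476241996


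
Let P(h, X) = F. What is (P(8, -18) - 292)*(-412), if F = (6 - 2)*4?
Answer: 113712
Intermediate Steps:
F = 16 (F = 4*4 = 16)
P(h, X) = 16
(P(8, -18) - 292)*(-412) = (16 - 292)*(-412) = -276*(-412) = 113712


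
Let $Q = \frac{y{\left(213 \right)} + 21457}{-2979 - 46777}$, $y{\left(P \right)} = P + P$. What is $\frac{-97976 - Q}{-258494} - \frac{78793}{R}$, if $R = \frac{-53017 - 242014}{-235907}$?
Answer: $- \frac{21733471017982173391}{344961710211944} \approx -63003.0$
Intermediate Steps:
$y{\left(P \right)} = 2 P$
$Q = - \frac{21883}{49756}$ ($Q = \frac{2 \cdot 213 + 21457}{-2979 - 46777} = \frac{426 + 21457}{-49756} = 21883 \left(- \frac{1}{49756}\right) = - \frac{21883}{49756} \approx -0.43981$)
$R = \frac{295031}{235907}$ ($R = \left(-295031\right) \left(- \frac{1}{235907}\right) = \frac{295031}{235907} \approx 1.2506$)
$\frac{-97976 - Q}{-258494} - \frac{78793}{R} = \frac{-97976 - - \frac{21883}{49756}}{-258494} - \frac{78793}{\frac{295031}{235907}} = \left(-97976 + \frac{21883}{49756}\right) \left(- \frac{1}{258494}\right) - \frac{1689801841}{26821} = \left(- \frac{4874871973}{49756}\right) \left(- \frac{1}{258494}\right) - \frac{1689801841}{26821} = \frac{4874871973}{12861627464} - \frac{1689801841}{26821} = - \frac{21733471017982173391}{344961710211944}$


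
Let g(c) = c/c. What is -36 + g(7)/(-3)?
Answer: -109/3 ≈ -36.333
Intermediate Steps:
g(c) = 1
-36 + g(7)/(-3) = -36 + 1/(-3) = -36 + 1*(-⅓) = -36 - ⅓ = -109/3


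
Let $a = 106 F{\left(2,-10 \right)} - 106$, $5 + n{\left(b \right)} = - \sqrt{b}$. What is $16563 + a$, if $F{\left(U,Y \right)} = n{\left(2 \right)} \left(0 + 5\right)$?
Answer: $13807 - 530 \sqrt{2} \approx 13057.0$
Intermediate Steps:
$n{\left(b \right)} = -5 - \sqrt{b}$
$F{\left(U,Y \right)} = -25 - 5 \sqrt{2}$ ($F{\left(U,Y \right)} = \left(-5 - \sqrt{2}\right) \left(0 + 5\right) = \left(-5 - \sqrt{2}\right) 5 = -25 - 5 \sqrt{2}$)
$a = -2756 - 530 \sqrt{2}$ ($a = 106 \left(-25 - 5 \sqrt{2}\right) - 106 = \left(-2650 - 530 \sqrt{2}\right) - 106 = -2756 - 530 \sqrt{2} \approx -3505.5$)
$16563 + a = 16563 - \left(2756 + 530 \sqrt{2}\right) = 13807 - 530 \sqrt{2}$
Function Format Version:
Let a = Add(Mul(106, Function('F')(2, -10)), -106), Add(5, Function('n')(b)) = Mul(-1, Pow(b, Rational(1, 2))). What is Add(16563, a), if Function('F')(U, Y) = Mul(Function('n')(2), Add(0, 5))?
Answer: Add(13807, Mul(-530, Pow(2, Rational(1, 2)))) ≈ 13057.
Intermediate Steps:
Function('n')(b) = Add(-5, Mul(-1, Pow(b, Rational(1, 2))))
Function('F')(U, Y) = Add(-25, Mul(-5, Pow(2, Rational(1, 2)))) (Function('F')(U, Y) = Mul(Add(-5, Mul(-1, Pow(2, Rational(1, 2)))), Add(0, 5)) = Mul(Add(-5, Mul(-1, Pow(2, Rational(1, 2)))), 5) = Add(-25, Mul(-5, Pow(2, Rational(1, 2)))))
a = Add(-2756, Mul(-530, Pow(2, Rational(1, 2)))) (a = Add(Mul(106, Add(-25, Mul(-5, Pow(2, Rational(1, 2))))), -106) = Add(Add(-2650, Mul(-530, Pow(2, Rational(1, 2)))), -106) = Add(-2756, Mul(-530, Pow(2, Rational(1, 2)))) ≈ -3505.5)
Add(16563, a) = Add(16563, Add(-2756, Mul(-530, Pow(2, Rational(1, 2))))) = Add(13807, Mul(-530, Pow(2, Rational(1, 2))))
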